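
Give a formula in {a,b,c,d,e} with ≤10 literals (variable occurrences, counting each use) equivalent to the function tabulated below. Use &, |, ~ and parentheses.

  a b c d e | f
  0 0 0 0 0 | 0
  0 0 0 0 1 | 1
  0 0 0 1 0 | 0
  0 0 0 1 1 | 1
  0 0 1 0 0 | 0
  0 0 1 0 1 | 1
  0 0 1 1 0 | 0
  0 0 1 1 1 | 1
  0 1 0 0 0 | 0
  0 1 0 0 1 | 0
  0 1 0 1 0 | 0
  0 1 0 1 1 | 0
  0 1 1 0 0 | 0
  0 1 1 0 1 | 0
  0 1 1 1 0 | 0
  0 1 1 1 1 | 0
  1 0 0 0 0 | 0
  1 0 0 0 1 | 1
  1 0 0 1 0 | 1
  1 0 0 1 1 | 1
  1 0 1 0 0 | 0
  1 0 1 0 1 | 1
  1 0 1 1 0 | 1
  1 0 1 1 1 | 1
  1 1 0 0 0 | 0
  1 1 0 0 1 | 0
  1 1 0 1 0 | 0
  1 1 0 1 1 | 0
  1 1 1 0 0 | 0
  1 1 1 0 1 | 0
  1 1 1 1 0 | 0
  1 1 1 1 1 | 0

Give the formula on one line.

  ~b = 11111111000000001111111100000000
  (d & c) = 00000011000000110000001100000011
  (~b | (d & c)) = 11111111000000111111111100000011
  ~c = 11110000111100001111000011110000
  (~c & e) = 01010000010100000101000001010000
  (a & d) = 00000000000000000011001100110011
  ((~c & e) | (a & d)) = 01010000010100000111001101110011
  (e | ((~c & e) | (a & d))) = 01010101010101010111011101110111
  ((~b | (d & c)) & (e | ((~c & e) | (a & d)))) = 01010101000000010111011100000011
  (~b & ((~b | (d & c)) & (e | ((~c & e) | (a & d))))) = 01010101000000000111011100000000

(~b & ((~b | (d & c)) & (e | ((~c & e) | (a & d)))))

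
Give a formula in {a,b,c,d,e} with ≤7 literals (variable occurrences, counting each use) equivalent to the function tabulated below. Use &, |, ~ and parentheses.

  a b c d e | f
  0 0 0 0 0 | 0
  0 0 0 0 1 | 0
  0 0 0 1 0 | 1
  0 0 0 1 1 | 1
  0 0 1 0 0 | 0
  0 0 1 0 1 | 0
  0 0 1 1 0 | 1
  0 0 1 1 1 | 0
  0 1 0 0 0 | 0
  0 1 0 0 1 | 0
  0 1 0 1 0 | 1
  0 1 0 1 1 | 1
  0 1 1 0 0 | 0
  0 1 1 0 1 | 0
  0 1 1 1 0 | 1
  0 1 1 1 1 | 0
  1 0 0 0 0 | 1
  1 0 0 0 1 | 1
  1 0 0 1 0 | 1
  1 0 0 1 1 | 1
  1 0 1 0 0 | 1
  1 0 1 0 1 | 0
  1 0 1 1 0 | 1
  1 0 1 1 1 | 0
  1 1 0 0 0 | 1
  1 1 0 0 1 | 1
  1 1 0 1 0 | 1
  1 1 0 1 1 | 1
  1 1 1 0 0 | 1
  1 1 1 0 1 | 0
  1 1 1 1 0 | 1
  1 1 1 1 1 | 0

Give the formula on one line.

  (a | d) = 00110011001100111111111111111111
  ~c = 11110000111100001111000011110000
  ~e = 10101010101010101010101010101010
  (~c | ~e) = 11111010111110101111101011111010
  ((a | d) & (~c | ~e)) = 00110010001100101111101011111010

((a | d) & (~c | ~e))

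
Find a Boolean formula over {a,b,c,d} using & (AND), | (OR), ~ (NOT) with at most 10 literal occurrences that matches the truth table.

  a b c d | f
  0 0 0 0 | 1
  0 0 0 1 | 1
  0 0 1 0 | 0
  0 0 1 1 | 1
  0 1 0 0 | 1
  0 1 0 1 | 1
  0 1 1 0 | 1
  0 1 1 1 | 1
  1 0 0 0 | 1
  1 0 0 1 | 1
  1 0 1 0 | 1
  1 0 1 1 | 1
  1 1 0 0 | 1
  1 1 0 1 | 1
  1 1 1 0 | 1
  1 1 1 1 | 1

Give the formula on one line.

(((a | ~c) | b) | (d & (c | (a | b))))

  ~c = 1100110011001100
  (a | ~c) = 1100110011111111
  ((a | ~c) | b) = 1100111111111111
  (a | b) = 0000111111111111
  (c | (a | b)) = 0011111111111111
  (d & (c | (a | b))) = 0001010101010101
  (((a | ~c) | b) | (d & (c | (a | b)))) = 1101111111111111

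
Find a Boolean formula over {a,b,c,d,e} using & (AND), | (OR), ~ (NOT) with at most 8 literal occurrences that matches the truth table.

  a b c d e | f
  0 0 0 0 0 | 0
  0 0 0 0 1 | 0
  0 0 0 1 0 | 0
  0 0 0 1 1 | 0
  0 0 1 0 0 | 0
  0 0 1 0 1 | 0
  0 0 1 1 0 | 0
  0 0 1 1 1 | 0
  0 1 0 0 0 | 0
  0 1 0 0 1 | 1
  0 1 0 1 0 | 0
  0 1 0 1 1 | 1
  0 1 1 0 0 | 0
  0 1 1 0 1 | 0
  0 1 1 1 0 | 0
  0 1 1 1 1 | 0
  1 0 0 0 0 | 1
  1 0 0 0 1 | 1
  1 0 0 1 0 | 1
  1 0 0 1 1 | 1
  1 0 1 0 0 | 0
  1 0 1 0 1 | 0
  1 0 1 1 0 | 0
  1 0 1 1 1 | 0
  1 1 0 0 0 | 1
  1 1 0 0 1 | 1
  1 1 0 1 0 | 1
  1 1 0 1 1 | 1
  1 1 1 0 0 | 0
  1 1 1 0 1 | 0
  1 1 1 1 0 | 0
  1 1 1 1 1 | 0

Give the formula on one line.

  ~c = 11110000111100001111000011110000
  (a | e) = 01010101010101011111111111111111
  (~c & (a | e)) = 01010000010100001111000011110000
  ~e = 10101010101010101010101010101010
  (a | ~e) = 10101010101010101111111111111111
  (~c & (a | ~e)) = 10100000101000001111000011110000
  (~e | b) = 10101010111111111010101011111111
  ((~c & (a | ~e)) | (~e | b)) = 10101010111111111111101011111111
  ((~c & (a | e)) & ((~c & (a | ~e)) | (~e | b))) = 00000000010100001111000011110000

((~c & (a | e)) & ((~c & (a | ~e)) | (~e | b)))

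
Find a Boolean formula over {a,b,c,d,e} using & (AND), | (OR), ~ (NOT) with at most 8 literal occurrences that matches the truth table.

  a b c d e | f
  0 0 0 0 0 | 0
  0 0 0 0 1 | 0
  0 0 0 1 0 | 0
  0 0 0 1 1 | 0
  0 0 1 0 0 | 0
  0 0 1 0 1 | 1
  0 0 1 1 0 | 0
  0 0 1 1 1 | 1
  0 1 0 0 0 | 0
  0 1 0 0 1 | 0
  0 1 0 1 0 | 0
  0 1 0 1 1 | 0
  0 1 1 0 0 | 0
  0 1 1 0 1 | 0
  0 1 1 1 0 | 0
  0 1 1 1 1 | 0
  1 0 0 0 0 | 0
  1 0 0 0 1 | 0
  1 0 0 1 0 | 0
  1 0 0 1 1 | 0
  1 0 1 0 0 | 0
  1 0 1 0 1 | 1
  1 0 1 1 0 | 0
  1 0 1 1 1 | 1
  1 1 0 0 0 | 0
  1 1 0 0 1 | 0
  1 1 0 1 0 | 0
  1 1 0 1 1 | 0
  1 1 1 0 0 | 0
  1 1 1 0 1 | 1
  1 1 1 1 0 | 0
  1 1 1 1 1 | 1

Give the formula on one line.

  ~c = 11110000111100001111000011110000
  ~b = 11111111000000001111111100000000
  (~b | a) = 11111111000000001111111111111111
  (e & (~b | a)) = 01010101000000000101010101010101
  (~c | (e & (~b | a))) = 11110101111100001111010111110101
  (e | ~c) = 11110101111101011111010111110101
  ((e | ~c) & c) = 00000101000001010000010100000101
  ((~c | (e & (~b | a))) & ((e | ~c) & c)) = 00000101000000000000010100000101

((~c | (e & (~b | a))) & ((e | ~c) & c))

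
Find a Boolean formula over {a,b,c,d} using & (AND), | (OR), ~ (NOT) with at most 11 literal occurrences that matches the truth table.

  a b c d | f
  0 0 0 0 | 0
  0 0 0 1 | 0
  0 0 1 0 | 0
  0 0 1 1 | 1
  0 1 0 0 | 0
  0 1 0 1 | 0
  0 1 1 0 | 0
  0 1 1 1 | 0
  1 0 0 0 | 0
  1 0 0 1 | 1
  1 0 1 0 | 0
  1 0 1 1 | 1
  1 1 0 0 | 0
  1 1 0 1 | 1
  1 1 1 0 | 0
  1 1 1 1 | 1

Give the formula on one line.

  ~a = 1111111100000000
  ~b = 1111000011110000
  ~d = 1010101010101010
  (~b | ~d) = 1111101011111010
  (~a & (~b | ~d)) = 1111101000000000
  (c & ~a) = 0011001100000000
  ((~a & (~b | ~d)) & (c & ~a)) = 0011001000000000
  (a & b) = 0000000000001111
  (((~a & (~b | ~d)) & (c & ~a)) | (a & b)) = 0011001000001111
  ((((~a & (~b | ~d)) & (c & ~a)) | (a & b)) | a) = 0011001011111111
  (((((~a & (~b | ~d)) & (c & ~a)) | (a & b)) | a) & d) = 0001000001010101

(((((~a & (~b | ~d)) & (c & ~a)) | (a & b)) | a) & d)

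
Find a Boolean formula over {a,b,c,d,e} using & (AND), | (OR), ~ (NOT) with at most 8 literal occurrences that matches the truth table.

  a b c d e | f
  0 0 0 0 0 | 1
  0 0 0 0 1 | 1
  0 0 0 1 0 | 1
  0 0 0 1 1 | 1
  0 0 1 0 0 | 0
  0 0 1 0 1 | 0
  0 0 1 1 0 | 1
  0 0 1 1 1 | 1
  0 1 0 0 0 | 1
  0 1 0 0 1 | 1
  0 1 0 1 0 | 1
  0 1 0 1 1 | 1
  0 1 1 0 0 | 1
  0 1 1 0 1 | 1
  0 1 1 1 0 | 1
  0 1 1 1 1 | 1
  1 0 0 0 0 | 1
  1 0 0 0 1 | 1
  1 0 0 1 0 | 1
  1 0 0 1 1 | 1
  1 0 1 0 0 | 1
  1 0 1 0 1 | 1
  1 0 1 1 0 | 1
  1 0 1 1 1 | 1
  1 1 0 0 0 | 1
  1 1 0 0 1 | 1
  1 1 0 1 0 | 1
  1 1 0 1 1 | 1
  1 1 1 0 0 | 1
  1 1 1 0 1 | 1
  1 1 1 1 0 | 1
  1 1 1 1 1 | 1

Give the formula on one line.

  ~a = 11111111111111110000000000000000
  (b & ~a) = 00000000111111110000000000000000
  (d | (b & ~a)) = 00110011111111110011001100110011
  ~c = 11110000111100001111000011110000
  (a | ~c) = 11110000111100001111111111111111
  ((d | (b & ~a)) | (a | ~c)) = 11110011111111111111111111111111

((d | (b & ~a)) | (a | ~c))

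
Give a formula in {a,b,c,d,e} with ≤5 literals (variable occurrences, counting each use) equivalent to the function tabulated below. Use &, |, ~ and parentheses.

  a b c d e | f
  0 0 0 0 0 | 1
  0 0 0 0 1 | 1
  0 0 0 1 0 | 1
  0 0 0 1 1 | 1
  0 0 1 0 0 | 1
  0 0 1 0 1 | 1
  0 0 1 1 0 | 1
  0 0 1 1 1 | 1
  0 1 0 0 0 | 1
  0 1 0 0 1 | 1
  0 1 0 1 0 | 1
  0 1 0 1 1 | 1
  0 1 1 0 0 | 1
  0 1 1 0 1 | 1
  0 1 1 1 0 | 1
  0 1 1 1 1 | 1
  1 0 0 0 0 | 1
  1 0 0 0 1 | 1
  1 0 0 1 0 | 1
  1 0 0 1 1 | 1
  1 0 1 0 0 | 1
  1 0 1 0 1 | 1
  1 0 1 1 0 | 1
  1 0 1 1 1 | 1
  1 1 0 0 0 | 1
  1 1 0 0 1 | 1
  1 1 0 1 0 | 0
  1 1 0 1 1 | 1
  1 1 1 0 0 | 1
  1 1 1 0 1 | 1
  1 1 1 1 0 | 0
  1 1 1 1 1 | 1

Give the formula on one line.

  ~b = 11111111000000001111111100000000
  ~d = 11001100110011001100110011001100
  (~b | ~d) = 11111111110011001111111111001100
  ~a = 11111111111111110000000000000000
  (e | ~a) = 11111111111111110101010101010101
  ((~b | ~d) | (e | ~a)) = 11111111111111111111111111011101

((~b | ~d) | (e | ~a))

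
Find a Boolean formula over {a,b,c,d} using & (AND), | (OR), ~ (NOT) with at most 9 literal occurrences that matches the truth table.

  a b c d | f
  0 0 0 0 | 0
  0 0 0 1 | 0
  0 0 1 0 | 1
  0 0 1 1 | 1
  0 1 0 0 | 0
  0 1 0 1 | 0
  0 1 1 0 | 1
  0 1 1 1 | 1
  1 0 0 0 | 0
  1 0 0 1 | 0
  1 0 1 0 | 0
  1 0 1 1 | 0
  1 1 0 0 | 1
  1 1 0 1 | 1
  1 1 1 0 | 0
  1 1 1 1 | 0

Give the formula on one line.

  ~c = 1100110011001100
  (~c & a) = 0000000011001100
  (b & (~c & a)) = 0000000000001100
  ~a = 1111111100000000
  ~d = 1010101010101010
  (c | ~d) = 1011101110111011
  (~a & (c | ~d)) = 1011101100000000
  ((b & (~c & a)) | (~a & (c | ~d))) = 1011101100001100
  (c | a) = 0011001111111111
  ((c | a) | d) = 0111011111111111
  (((b & (~c & a)) | (~a & (c | ~d))) & ((c | a) | d)) = 0011001100001100

(((b & (~c & a)) | (~a & (c | ~d))) & ((c | a) | d))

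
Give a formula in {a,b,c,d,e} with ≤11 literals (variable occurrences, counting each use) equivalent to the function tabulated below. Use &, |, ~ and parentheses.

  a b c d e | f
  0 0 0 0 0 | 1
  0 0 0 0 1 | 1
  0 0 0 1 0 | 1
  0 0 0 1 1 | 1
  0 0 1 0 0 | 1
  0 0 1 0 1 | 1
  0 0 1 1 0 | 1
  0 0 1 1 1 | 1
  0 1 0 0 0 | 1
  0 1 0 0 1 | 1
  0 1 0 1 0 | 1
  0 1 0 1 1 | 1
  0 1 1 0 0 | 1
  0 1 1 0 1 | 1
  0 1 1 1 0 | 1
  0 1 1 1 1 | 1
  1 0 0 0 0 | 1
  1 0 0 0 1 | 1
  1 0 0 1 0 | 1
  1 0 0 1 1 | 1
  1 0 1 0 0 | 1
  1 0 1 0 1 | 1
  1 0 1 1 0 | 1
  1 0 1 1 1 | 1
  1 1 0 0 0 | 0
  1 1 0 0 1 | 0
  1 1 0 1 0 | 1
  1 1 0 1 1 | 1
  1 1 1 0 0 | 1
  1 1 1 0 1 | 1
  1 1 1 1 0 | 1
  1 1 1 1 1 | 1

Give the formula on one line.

  ~b = 11111111000000001111111100000000
  (c | ~b) = 11111111000011111111111100001111
  ~a = 11111111111111110000000000000000
  (b | c) = 00001111111111110000111111111111
  (~a & (b | c)) = 00001111111111110000000000000000
  (b & d) = 00000000001100110000000000110011
  (c | (b & d)) = 00001111001111110000111100111111
  ((~a & (b | c)) | (c | (b & d))) = 00001111111111110000111100111111
  ((c | ~b) | ((~a & (b | c)) | (c | (b & d)))) = 11111111111111111111111100111111

((c | ~b) | ((~a & (b | c)) | (c | (b & d))))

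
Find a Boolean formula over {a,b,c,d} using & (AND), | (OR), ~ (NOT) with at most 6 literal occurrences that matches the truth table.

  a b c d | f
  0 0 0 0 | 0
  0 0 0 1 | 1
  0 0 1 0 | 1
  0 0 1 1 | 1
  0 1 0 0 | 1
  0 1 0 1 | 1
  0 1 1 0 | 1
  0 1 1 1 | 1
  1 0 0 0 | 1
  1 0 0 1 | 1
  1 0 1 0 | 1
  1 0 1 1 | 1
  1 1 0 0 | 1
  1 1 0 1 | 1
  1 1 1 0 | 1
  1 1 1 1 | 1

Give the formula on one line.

(((c | a) | b) | d)

  (c | a) = 0011001111111111
  ((c | a) | b) = 0011111111111111
  (((c | a) | b) | d) = 0111111111111111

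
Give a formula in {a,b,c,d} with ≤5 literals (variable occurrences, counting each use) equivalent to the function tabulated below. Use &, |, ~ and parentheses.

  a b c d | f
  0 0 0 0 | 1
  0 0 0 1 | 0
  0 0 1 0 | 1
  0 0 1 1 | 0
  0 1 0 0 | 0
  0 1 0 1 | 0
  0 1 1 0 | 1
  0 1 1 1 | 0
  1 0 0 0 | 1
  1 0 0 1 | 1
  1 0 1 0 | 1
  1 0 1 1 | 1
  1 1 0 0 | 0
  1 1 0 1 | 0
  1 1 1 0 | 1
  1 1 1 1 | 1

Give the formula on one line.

((a | ~d) & (~b | c))

  ~d = 1010101010101010
  (a | ~d) = 1010101011111111
  ~b = 1111000011110000
  (~b | c) = 1111001111110011
  ((a | ~d) & (~b | c)) = 1010001011110011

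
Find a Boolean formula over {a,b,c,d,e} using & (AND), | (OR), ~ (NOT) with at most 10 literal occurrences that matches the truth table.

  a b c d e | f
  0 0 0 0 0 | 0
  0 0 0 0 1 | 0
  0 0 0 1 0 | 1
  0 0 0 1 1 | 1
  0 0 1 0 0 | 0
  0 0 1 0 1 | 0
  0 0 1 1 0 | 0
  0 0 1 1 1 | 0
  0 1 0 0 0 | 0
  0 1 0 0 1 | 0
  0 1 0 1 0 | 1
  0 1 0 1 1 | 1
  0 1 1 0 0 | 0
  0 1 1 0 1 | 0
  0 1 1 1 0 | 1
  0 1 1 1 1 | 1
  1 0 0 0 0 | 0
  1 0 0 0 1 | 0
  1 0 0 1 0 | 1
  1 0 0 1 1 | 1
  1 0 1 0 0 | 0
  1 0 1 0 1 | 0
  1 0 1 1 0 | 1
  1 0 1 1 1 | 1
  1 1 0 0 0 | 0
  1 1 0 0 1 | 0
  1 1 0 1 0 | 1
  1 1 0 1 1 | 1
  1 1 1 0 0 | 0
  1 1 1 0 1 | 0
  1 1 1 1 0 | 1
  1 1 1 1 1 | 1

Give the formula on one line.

(d & ((((a | ~d) | b) | ~c) & (c | (~e | d))))

  ~d = 11001100110011001100110011001100
  (a | ~d) = 11001100110011001111111111111111
  ((a | ~d) | b) = 11001100111111111111111111111111
  ~c = 11110000111100001111000011110000
  (((a | ~d) | b) | ~c) = 11111100111111111111111111111111
  ~e = 10101010101010101010101010101010
  (~e | d) = 10111011101110111011101110111011
  (c | (~e | d)) = 10111111101111111011111110111111
  ((((a | ~d) | b) | ~c) & (c | (~e | d))) = 10111100101111111011111110111111
  (d & ((((a | ~d) | b) | ~c) & (c | (~e | d)))) = 00110000001100110011001100110011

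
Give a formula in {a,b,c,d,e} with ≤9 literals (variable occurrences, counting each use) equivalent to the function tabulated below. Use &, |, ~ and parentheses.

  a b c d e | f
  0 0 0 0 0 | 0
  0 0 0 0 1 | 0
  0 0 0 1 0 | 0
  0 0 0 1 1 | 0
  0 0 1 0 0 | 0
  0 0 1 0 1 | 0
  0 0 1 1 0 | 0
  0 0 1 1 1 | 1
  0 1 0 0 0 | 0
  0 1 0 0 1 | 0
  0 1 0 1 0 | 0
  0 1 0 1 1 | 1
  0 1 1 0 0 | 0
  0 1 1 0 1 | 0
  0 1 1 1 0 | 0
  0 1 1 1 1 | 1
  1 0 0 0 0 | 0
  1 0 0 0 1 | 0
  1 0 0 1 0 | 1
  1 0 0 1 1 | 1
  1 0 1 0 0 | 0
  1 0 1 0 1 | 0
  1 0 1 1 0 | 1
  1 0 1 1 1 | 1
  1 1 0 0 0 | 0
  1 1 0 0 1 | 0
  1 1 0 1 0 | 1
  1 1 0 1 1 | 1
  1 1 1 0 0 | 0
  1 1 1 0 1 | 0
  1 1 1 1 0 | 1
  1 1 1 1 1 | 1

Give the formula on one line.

(((a | c) | (b & (~a | c))) & ((d & a) | (e & d)))

  (a | c) = 00001111000011111111111111111111
  ~a = 11111111111111110000000000000000
  (~a | c) = 11111111111111110000111100001111
  (b & (~a | c)) = 00000000111111110000000000001111
  ((a | c) | (b & (~a | c))) = 00001111111111111111111111111111
  (d & a) = 00000000000000000011001100110011
  (e & d) = 00010001000100010001000100010001
  ((d & a) | (e & d)) = 00010001000100010011001100110011
  (((a | c) | (b & (~a | c))) & ((d & a) | (e & d))) = 00000001000100010011001100110011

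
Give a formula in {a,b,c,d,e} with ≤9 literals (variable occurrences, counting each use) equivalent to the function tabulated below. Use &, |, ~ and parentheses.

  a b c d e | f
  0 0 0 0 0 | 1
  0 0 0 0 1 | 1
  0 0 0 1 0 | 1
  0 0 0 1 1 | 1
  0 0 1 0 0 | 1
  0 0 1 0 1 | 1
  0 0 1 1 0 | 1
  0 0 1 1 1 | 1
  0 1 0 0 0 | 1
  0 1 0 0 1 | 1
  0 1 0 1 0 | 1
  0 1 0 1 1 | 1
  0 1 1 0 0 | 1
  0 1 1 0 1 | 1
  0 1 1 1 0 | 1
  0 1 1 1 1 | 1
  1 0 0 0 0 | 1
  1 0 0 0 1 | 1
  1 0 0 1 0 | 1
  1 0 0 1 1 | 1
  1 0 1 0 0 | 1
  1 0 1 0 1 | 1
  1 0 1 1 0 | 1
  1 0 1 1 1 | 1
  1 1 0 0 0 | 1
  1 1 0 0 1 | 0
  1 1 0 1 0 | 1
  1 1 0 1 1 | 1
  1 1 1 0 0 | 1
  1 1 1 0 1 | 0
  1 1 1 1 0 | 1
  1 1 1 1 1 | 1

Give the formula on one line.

(((~b | ((a & ~e) | d)) & (a | b)) | (~a | d))

  ~b = 11111111000000001111111100000000
  ~e = 10101010101010101010101010101010
  (a & ~e) = 00000000000000001010101010101010
  ((a & ~e) | d) = 00110011001100111011101110111011
  (~b | ((a & ~e) | d)) = 11111111001100111111111110111011
  (a | b) = 00000000111111111111111111111111
  ((~b | ((a & ~e) | d)) & (a | b)) = 00000000001100111111111110111011
  ~a = 11111111111111110000000000000000
  (~a | d) = 11111111111111110011001100110011
  (((~b | ((a & ~e) | d)) & (a | b)) | (~a | d)) = 11111111111111111111111110111011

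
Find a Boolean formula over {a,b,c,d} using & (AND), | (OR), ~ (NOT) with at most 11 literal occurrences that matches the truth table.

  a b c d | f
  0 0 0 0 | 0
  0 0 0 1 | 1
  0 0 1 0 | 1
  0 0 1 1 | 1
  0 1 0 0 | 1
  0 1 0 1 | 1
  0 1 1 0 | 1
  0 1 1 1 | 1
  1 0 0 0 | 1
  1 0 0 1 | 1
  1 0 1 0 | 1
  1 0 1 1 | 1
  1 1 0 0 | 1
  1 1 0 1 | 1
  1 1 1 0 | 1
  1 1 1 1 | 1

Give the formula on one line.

  ~a = 1111111100000000
  (~a | b) = 1111111100001111
  (c & (~a | b)) = 0011001100000011
  ~d = 1010101010101010
  (c & ~d) = 0010001000100010
  ((c & (~a | b)) & (c & ~d)) = 0010001000000010
  (a | b) = 0000111111111111
  ((a | b) | d) = 0101111111111111
  (((c & (~a | b)) & (c & ~d)) | ((a | b) | d)) = 0111111111111111

(((c & (~a | b)) & (c & ~d)) | ((a | b) | d))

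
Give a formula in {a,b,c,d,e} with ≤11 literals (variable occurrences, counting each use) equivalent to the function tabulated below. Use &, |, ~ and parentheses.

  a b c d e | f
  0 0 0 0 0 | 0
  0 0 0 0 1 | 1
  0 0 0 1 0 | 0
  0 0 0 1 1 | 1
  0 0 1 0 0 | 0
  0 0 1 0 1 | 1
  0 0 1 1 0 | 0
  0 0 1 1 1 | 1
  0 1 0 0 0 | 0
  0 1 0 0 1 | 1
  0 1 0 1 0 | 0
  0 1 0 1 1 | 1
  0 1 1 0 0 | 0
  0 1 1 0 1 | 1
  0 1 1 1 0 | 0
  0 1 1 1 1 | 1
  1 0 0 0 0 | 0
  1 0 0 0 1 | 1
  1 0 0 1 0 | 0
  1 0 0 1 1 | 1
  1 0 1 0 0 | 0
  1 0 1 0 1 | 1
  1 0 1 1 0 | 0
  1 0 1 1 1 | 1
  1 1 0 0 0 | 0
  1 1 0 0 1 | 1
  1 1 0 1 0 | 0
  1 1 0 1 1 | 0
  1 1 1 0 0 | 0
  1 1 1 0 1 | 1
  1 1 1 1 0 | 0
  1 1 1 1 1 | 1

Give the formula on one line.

  ~a = 11111111111111110000000000000000
  ~d = 11001100110011001100110011001100
  (~a | ~d) = 11111111111111111100110011001100
  ((~a | ~d) & e) = 01010101010101010100010001000100
  ~b = 11111111000000001111111100000000
  (~d | b) = 11001100111111111100110011111111
  ((~d | b) & c) = 00001100000011110000110000001111
  (~b | ((~d | b) & c)) = 11111111000011111111111100001111
  (((~a | ~d) & e) | (~b | ((~d | b) & c))) = 11111111010111111111111101001111
  ((((~a | ~d) & e) | (~b | ((~d | b) & c))) & e) = 01010101010101010101010101000101

((((~a | ~d) & e) | (~b | ((~d | b) & c))) & e)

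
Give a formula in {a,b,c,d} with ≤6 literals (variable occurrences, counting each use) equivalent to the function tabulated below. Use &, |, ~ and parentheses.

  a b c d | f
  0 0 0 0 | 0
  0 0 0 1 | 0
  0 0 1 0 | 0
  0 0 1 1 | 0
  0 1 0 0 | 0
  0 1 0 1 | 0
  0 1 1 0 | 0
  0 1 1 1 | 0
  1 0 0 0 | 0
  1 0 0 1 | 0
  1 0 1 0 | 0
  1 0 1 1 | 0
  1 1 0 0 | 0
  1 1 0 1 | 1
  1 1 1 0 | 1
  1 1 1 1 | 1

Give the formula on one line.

  (c | d) = 0111011101110111
  ((c | d) & a) = 0000000001110111
  (((c | d) & a) & b) = 0000000000000111

(((c | d) & a) & b)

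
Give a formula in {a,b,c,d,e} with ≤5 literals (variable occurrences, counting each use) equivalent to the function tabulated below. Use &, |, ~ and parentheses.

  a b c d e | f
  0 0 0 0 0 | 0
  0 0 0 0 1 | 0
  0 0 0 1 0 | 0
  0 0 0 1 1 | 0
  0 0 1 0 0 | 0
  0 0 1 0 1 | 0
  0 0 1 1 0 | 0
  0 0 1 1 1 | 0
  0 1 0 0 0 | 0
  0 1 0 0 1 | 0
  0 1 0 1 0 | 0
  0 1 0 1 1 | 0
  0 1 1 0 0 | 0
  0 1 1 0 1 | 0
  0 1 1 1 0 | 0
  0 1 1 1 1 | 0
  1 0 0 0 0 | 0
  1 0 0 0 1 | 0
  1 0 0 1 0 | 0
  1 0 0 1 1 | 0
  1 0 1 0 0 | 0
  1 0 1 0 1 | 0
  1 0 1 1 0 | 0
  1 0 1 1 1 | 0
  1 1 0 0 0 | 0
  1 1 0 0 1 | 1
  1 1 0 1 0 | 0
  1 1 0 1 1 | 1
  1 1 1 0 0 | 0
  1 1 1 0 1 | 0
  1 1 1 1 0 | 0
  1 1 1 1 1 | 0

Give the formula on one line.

(((~c & a) & b) & (e & a))

  ~c = 11110000111100001111000011110000
  (~c & a) = 00000000000000001111000011110000
  ((~c & a) & b) = 00000000000000000000000011110000
  (e & a) = 00000000000000000101010101010101
  (((~c & a) & b) & (e & a)) = 00000000000000000000000001010000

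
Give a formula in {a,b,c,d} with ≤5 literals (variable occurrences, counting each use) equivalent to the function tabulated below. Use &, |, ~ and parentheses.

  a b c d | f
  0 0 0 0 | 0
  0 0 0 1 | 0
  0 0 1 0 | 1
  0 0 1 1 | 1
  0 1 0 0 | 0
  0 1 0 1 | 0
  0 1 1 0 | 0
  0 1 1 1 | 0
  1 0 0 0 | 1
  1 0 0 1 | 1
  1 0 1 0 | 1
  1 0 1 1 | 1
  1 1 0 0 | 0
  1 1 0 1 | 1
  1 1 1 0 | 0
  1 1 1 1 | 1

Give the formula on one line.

  ~b = 1111000011110000
  (a | c) = 0011001111111111
  (~b & (a | c)) = 0011000011110000
  (d & a) = 0000000001010101
  ((~b & (a | c)) | (d & a)) = 0011000011110101

((~b & (a | c)) | (d & a))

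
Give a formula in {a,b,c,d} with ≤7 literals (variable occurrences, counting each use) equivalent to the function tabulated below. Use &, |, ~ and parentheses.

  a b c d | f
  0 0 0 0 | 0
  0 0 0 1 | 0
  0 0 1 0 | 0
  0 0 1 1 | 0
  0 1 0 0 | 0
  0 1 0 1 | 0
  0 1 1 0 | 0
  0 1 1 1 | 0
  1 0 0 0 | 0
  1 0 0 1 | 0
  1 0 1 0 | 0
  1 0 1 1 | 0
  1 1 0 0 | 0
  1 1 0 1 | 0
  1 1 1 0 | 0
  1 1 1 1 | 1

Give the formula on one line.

  ~a = 1111111100000000
  (b & ~a) = 0000111100000000
  (c | (b & ~a)) = 0011111100110011
  (b & (c | (b & ~a))) = 0000111100000011
  (d & a) = 0000000001010101
  (b & (d & a)) = 0000000000000101
  ((b & (c | (b & ~a))) & (b & (d & a))) = 0000000000000001

((b & (c | (b & ~a))) & (b & (d & a)))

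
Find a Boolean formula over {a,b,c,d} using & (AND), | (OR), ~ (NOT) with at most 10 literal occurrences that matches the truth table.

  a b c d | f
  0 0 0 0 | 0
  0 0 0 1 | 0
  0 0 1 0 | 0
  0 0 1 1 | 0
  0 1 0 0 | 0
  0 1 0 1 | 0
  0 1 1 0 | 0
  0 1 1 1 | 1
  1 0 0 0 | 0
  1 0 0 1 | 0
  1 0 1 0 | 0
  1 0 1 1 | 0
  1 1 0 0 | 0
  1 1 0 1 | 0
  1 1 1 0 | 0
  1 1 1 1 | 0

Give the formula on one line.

  ~d = 1010101010101010
  ~a = 1111111100000000
  (~a & d) = 0101010100000000
  (~d | (~a & d)) = 1111111110101010
  (b & (~d | (~a & d))) = 0000111100001010
  ~b = 1111000011110000
  (~b | d) = 1111010111110101
  ((b & (~d | (~a & d))) & (~b | d)) = 0000010100000000
  (c | ~b) = 1111001111110011
  (((b & (~d | (~a & d))) & (~b | d)) & (c | ~b)) = 0000000100000000

(((b & (~d | (~a & d))) & (~b | d)) & (c | ~b))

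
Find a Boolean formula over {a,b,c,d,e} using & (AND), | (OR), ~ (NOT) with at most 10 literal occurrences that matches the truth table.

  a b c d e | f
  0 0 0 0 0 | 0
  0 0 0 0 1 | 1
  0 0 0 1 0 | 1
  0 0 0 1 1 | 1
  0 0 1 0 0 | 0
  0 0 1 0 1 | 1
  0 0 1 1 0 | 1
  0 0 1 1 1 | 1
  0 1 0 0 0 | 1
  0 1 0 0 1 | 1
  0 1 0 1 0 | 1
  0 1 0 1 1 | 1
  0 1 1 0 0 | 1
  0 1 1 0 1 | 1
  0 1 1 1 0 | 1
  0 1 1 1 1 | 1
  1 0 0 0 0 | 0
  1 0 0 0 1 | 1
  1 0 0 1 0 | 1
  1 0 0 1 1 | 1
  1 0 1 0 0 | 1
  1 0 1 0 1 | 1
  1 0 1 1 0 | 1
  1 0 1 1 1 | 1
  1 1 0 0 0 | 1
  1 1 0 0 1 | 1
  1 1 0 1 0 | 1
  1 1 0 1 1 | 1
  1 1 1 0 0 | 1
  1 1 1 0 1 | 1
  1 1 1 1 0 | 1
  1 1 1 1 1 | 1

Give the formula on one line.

(((d | e) | (d | b)) | (b | (c & a)))

  (d | e) = 01110111011101110111011101110111
  (d | b) = 00110011111111110011001111111111
  ((d | e) | (d | b)) = 01110111111111110111011111111111
  (c & a) = 00000000000000000000111100001111
  (b | (c & a)) = 00000000111111110000111111111111
  (((d | e) | (d | b)) | (b | (c & a))) = 01110111111111110111111111111111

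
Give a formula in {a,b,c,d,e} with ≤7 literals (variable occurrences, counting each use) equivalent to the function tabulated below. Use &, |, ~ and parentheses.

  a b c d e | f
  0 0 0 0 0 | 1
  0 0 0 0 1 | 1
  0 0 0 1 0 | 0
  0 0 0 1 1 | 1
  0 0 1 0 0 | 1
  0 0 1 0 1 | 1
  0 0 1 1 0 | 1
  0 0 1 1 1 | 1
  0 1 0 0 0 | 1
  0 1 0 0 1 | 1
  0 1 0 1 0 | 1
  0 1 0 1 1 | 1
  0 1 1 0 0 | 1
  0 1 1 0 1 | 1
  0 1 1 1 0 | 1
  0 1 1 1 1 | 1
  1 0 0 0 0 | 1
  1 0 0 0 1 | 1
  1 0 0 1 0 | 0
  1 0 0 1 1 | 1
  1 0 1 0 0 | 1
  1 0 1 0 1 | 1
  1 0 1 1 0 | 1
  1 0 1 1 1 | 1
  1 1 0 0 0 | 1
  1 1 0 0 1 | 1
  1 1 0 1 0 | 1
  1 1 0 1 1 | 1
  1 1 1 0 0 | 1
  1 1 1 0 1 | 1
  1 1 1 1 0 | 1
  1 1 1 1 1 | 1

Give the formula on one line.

((((e & ~c) | c) | ~d) | b)

  ~c = 11110000111100001111000011110000
  (e & ~c) = 01010000010100000101000001010000
  ((e & ~c) | c) = 01011111010111110101111101011111
  ~d = 11001100110011001100110011001100
  (((e & ~c) | c) | ~d) = 11011111110111111101111111011111
  ((((e & ~c) | c) | ~d) | b) = 11011111111111111101111111111111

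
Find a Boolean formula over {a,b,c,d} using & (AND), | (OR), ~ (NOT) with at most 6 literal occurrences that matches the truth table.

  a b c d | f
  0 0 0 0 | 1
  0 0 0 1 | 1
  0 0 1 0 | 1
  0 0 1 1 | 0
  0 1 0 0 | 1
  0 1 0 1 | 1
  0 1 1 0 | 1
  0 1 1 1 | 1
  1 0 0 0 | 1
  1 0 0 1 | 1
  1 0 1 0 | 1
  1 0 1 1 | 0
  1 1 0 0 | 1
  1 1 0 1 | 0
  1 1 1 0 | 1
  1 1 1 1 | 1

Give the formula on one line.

  ~b = 1111000011110000
  ~c = 1100110011001100
  (~b & ~c) = 1100000011000000
  ~d = 1010101010101010
  ~a = 1111111100000000
  (~a | c) = 1111111100110011
  ((~a | c) & b) = 0000111100000011
  (~d | ((~a | c) & b)) = 1010111110101011
  ((~b & ~c) | (~d | ((~a | c) & b))) = 1110111111101011

((~b & ~c) | (~d | ((~a | c) & b)))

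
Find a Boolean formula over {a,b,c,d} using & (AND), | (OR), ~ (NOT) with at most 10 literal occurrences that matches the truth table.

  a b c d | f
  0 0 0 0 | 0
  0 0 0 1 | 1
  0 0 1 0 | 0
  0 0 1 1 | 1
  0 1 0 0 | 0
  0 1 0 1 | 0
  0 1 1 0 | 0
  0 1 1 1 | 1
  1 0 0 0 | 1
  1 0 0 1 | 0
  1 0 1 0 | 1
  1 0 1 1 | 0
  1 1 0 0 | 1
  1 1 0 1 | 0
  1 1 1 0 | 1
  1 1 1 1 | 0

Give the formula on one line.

((~d | ((a | (c | ~b)) & ~a)) & (a | (~a & d)))

  ~d = 1010101010101010
  ~b = 1111000011110000
  (c | ~b) = 1111001111110011
  (a | (c | ~b)) = 1111001111111111
  ~a = 1111111100000000
  ((a | (c | ~b)) & ~a) = 1111001100000000
  (~d | ((a | (c | ~b)) & ~a)) = 1111101110101010
  (~a & d) = 0101010100000000
  (a | (~a & d)) = 0101010111111111
  ((~d | ((a | (c | ~b)) & ~a)) & (a | (~a & d))) = 0101000110101010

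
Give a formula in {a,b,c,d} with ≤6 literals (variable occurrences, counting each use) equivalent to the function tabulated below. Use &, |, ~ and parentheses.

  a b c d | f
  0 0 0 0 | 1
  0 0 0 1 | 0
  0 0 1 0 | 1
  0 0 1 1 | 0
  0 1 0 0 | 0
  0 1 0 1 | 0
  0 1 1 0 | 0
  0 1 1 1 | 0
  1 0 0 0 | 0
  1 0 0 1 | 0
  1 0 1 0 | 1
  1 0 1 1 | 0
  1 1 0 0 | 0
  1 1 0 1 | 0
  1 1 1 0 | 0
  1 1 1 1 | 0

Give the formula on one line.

(((c | ~a) & ~d) & ~b)

  ~a = 1111111100000000
  (c | ~a) = 1111111100110011
  ~d = 1010101010101010
  ((c | ~a) & ~d) = 1010101000100010
  ~b = 1111000011110000
  (((c | ~a) & ~d) & ~b) = 1010000000100000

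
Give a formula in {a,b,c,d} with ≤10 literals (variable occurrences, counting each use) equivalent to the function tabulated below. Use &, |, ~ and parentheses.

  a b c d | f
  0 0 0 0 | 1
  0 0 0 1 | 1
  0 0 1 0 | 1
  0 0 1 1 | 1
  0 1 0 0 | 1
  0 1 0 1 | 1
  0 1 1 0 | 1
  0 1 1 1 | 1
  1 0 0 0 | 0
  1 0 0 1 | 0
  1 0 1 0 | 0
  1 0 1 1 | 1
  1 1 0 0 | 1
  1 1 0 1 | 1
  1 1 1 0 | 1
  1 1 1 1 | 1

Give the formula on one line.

((d & (((~d | ~b) & b) | c)) | (~a | b))

  ~d = 1010101010101010
  ~b = 1111000011110000
  (~d | ~b) = 1111101011111010
  ((~d | ~b) & b) = 0000101000001010
  (((~d | ~b) & b) | c) = 0011101100111011
  (d & (((~d | ~b) & b) | c)) = 0001000100010001
  ~a = 1111111100000000
  (~a | b) = 1111111100001111
  ((d & (((~d | ~b) & b) | c)) | (~a | b)) = 1111111100011111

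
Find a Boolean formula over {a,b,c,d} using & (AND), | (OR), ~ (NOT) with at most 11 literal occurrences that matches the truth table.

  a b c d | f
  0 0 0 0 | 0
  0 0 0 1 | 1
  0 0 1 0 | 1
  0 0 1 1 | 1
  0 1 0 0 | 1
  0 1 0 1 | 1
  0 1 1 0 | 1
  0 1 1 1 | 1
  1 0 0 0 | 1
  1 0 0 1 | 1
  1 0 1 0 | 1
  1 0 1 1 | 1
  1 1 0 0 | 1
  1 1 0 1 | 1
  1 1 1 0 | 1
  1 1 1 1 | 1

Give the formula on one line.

(((d | c) | (b & (~c | ~a))) | ((c | ~b) & a))

  (d | c) = 0111011101110111
  ~c = 1100110011001100
  ~a = 1111111100000000
  (~c | ~a) = 1111111111001100
  (b & (~c | ~a)) = 0000111100001100
  ((d | c) | (b & (~c | ~a))) = 0111111101111111
  ~b = 1111000011110000
  (c | ~b) = 1111001111110011
  ((c | ~b) & a) = 0000000011110011
  (((d | c) | (b & (~c | ~a))) | ((c | ~b) & a)) = 0111111111111111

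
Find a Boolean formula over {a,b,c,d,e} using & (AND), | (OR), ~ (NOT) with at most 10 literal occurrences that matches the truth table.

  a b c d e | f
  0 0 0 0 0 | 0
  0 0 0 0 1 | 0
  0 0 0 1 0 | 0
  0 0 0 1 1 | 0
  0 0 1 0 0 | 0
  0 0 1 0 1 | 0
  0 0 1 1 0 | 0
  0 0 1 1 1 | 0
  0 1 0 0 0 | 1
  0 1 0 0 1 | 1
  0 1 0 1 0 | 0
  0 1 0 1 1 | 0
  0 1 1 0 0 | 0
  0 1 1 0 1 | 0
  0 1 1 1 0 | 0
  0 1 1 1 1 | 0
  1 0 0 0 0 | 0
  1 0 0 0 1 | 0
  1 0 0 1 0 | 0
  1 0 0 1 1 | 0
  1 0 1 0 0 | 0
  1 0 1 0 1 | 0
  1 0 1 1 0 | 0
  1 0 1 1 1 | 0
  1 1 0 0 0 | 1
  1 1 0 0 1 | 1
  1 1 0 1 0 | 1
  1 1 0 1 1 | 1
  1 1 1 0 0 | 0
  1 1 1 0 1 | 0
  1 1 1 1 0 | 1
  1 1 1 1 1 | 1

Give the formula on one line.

(((a | ((~d | a) & ~c)) & ((d & b) | ~c)) & b)

  ~d = 11001100110011001100110011001100
  (~d | a) = 11001100110011001111111111111111
  ~c = 11110000111100001111000011110000
  ((~d | a) & ~c) = 11000000110000001111000011110000
  (a | ((~d | a) & ~c)) = 11000000110000001111111111111111
  (d & b) = 00000000001100110000000000110011
  ((d & b) | ~c) = 11110000111100111111000011110011
  ((a | ((~d | a) & ~c)) & ((d & b) | ~c)) = 11000000110000001111000011110011
  (((a | ((~d | a) & ~c)) & ((d & b) | ~c)) & b) = 00000000110000000000000011110011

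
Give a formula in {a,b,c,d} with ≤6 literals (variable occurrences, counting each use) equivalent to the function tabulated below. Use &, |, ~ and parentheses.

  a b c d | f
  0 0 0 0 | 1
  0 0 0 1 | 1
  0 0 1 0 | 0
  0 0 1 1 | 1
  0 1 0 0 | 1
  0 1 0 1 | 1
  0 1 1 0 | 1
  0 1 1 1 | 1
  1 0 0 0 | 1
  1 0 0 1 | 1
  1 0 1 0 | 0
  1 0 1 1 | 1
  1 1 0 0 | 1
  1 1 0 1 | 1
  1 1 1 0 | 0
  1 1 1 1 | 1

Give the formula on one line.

  ~a = 1111111100000000
  (b & ~a) = 0000111100000000
  (d | (b & ~a)) = 0101111101010101
  (c | a) = 0011001111111111
  ((d | (b & ~a)) & (c | a)) = 0001001101010101
  ~c = 1100110011001100
  (((d | (b & ~a)) & (c | a)) | ~c) = 1101111111011101

(((d | (b & ~a)) & (c | a)) | ~c)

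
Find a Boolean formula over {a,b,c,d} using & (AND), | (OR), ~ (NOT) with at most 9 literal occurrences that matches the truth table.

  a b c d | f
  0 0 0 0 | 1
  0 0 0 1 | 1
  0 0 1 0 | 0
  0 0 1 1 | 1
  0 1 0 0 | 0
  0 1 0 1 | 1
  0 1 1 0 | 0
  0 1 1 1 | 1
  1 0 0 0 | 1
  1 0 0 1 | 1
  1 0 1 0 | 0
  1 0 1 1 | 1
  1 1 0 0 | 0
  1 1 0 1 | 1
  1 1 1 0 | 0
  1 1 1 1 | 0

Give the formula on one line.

  ~a = 1111111100000000
  ~b = 1111000011110000
  (~a | ~b) = 1111111111110000
  ~c = 1100110011001100
  (~c & b) = 0000110000001100
  ((~a | ~b) | (~c & b)) = 1111111111111100
  (~c | d) = 1101110111011101
  (~b & (~c | d)) = 1101000011010000
  ((~b & (~c | d)) | d) = 1101010111010101
  (((~a | ~b) | (~c & b)) & ((~b & (~c | d)) | d)) = 1101010111010100

(((~a | ~b) | (~c & b)) & ((~b & (~c | d)) | d))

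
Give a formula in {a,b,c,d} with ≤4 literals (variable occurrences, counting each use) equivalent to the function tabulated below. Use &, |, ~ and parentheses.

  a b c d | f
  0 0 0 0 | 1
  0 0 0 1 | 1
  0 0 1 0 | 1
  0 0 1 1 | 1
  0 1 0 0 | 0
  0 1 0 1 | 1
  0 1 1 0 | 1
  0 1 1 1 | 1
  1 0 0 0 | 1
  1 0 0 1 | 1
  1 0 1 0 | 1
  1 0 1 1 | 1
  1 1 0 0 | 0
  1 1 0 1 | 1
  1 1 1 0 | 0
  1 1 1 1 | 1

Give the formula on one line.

  ~a = 1111111100000000
  (~a & c) = 0011001100000000
  ~b = 1111000011110000
  (~b | d) = 1111010111110101
  ((~a & c) | (~b | d)) = 1111011111110101

((~a & c) | (~b | d))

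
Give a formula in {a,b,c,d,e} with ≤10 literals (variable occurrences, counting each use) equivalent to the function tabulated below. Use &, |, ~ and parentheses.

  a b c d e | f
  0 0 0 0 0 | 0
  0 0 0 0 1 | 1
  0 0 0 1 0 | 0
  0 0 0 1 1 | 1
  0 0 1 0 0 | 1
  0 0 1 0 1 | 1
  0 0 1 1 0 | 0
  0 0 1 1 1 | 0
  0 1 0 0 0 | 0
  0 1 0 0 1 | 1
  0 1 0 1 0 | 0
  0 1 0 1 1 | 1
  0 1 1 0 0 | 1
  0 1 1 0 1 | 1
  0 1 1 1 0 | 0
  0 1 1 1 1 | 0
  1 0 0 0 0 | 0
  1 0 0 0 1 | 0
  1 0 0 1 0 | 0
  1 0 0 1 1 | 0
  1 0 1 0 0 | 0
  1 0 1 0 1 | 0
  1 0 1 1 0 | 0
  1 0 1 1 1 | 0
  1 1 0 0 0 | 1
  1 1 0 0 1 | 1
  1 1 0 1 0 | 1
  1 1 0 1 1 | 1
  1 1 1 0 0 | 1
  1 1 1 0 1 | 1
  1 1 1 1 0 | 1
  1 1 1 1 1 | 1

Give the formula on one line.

((~a | b) & (((e & (~a & (a | ~c))) | (c & ~d)) | a))

  ~a = 11111111111111110000000000000000
  (~a | b) = 11111111111111110000000011111111
  ~c = 11110000111100001111000011110000
  (a | ~c) = 11110000111100001111111111111111
  (~a & (a | ~c)) = 11110000111100000000000000000000
  (e & (~a & (a | ~c))) = 01010000010100000000000000000000
  ~d = 11001100110011001100110011001100
  (c & ~d) = 00001100000011000000110000001100
  ((e & (~a & (a | ~c))) | (c & ~d)) = 01011100010111000000110000001100
  (((e & (~a & (a | ~c))) | (c & ~d)) | a) = 01011100010111001111111111111111
  ((~a | b) & (((e & (~a & (a | ~c))) | (c & ~d)) | a)) = 01011100010111000000000011111111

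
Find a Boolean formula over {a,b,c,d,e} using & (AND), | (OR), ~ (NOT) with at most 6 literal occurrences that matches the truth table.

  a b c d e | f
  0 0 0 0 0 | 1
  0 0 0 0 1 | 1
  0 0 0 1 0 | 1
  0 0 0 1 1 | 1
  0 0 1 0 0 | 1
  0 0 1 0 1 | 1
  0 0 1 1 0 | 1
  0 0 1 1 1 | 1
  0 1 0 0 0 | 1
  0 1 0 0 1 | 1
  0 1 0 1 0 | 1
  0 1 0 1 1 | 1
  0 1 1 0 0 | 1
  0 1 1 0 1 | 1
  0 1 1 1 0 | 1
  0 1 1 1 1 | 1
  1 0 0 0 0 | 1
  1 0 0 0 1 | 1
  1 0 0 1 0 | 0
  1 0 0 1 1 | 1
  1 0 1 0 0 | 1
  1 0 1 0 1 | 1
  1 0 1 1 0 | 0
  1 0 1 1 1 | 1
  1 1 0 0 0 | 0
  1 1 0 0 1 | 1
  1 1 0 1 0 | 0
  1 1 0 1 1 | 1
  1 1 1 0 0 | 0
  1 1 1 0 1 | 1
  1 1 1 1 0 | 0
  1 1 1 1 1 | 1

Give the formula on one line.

(((~d | e) & ~b) | (~a | e))

  ~d = 11001100110011001100110011001100
  (~d | e) = 11011101110111011101110111011101
  ~b = 11111111000000001111111100000000
  ((~d | e) & ~b) = 11011101000000001101110100000000
  ~a = 11111111111111110000000000000000
  (~a | e) = 11111111111111110101010101010101
  (((~d | e) & ~b) | (~a | e)) = 11111111111111111101110101010101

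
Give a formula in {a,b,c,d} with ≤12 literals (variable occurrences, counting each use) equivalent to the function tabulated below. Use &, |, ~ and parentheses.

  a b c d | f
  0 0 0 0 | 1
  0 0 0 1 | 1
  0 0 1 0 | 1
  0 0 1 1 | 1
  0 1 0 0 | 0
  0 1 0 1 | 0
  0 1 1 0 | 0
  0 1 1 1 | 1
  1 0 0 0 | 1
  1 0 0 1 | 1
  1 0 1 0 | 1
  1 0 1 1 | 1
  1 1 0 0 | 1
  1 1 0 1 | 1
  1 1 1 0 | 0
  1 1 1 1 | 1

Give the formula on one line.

  ~b = 1111000011110000
  ~c = 1100110011001100
  (a | c) = 0011001111111111
  (~c & (a | c)) = 0000000011001100
  (d | ~c) = 1101110111011101
  (b & c) = 0000001100000011
  ((d | ~c) & (b & c)) = 0000000100000001
  ((~c & (a | c)) | ((d | ~c) & (b & c))) = 0000000111001101
  (((~c & (a | c)) | ((d | ~c) & (b & c))) & b) = 0000000100001101
  (~b | (((~c & (a | c)) | ((d | ~c) & (b & c))) & b)) = 1111000111111101

(~b | (((~c & (a | c)) | ((d | ~c) & (b & c))) & b))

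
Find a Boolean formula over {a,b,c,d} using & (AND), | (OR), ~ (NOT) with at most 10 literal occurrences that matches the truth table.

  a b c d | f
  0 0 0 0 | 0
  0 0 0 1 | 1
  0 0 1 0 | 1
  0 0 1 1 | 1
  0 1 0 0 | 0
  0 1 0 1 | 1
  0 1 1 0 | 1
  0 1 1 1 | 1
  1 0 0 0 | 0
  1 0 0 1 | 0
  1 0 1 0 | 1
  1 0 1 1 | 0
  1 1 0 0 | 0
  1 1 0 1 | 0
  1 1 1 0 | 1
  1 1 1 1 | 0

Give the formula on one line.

(((~a & c) | (~d & c)) | ((d & ~a) & ~c))

  ~a = 1111111100000000
  (~a & c) = 0011001100000000
  ~d = 1010101010101010
  (~d & c) = 0010001000100010
  ((~a & c) | (~d & c)) = 0011001100100010
  (d & ~a) = 0101010100000000
  ~c = 1100110011001100
  ((d & ~a) & ~c) = 0100010000000000
  (((~a & c) | (~d & c)) | ((d & ~a) & ~c)) = 0111011100100010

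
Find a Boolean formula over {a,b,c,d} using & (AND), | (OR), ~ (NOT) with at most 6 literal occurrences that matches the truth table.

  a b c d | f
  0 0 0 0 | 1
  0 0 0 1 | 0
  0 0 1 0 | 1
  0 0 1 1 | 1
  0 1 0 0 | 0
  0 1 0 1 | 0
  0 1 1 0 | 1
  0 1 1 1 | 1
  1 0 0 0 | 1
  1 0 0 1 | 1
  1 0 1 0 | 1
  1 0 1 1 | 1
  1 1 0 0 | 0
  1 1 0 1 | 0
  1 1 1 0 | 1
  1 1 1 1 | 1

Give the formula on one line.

((~b & (~d | a)) | c)

  ~b = 1111000011110000
  ~d = 1010101010101010
  (~d | a) = 1010101011111111
  (~b & (~d | a)) = 1010000011110000
  ((~b & (~d | a)) | c) = 1011001111110011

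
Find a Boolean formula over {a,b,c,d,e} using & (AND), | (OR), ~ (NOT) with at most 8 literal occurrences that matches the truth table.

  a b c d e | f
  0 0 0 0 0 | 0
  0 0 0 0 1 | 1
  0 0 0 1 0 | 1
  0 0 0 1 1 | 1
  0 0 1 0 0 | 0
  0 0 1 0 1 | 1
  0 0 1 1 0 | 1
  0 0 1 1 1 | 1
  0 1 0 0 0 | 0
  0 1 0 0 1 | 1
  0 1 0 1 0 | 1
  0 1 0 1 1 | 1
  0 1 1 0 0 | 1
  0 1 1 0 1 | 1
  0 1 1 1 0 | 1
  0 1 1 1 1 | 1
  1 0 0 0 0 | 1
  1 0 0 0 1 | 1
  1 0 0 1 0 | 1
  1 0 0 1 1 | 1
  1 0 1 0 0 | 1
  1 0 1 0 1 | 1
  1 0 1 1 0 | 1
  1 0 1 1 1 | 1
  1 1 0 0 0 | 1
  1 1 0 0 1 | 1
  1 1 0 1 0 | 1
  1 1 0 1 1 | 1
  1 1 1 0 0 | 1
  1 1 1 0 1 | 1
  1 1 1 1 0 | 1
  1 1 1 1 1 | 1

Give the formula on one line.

  (b & c) = 00000000000011110000000000001111
  ((b & c) | a) = 00000000000011111111111111111111
  (((b & c) | a) | e) = 01010101010111111111111111111111
  ((((b & c) | a) | e) | d) = 01110111011111111111111111111111

((((b & c) | a) | e) | d)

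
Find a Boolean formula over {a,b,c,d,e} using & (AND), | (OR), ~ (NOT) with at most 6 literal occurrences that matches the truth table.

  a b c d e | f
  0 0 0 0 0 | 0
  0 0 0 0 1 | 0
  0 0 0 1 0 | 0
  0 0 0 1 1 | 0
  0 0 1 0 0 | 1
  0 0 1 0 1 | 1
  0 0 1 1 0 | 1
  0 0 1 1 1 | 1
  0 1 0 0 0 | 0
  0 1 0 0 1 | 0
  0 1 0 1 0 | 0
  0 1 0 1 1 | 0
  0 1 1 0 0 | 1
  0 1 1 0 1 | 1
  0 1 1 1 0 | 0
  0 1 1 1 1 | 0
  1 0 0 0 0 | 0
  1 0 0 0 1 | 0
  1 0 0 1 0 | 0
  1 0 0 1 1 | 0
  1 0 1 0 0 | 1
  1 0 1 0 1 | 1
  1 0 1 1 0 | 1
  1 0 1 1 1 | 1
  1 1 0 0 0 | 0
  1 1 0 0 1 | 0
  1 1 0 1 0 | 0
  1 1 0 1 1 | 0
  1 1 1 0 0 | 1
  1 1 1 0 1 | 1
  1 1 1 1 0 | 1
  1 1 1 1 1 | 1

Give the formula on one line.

  ~b = 11111111000000001111111100000000
  (a | ~b) = 11111111000000001111111111111111
  ((a | ~b) & c) = 00001111000000000000111100001111
  ~d = 11001100110011001100110011001100
  (~d & c) = 00001100000011000000110000001100
  (((a | ~b) & c) | (~d & c)) = 00001111000011000000111100001111

(((a | ~b) & c) | (~d & c))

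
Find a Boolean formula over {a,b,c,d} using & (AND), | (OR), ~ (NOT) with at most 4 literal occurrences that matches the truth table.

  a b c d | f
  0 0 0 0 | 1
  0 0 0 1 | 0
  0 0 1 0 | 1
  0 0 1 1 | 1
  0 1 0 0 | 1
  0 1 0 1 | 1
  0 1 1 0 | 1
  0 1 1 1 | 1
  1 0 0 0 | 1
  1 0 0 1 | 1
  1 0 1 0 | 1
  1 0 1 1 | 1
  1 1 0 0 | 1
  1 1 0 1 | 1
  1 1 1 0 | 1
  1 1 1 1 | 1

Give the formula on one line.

(c | (~d | (a | b)))

  ~d = 1010101010101010
  (a | b) = 0000111111111111
  (~d | (a | b)) = 1010111111111111
  (c | (~d | (a | b))) = 1011111111111111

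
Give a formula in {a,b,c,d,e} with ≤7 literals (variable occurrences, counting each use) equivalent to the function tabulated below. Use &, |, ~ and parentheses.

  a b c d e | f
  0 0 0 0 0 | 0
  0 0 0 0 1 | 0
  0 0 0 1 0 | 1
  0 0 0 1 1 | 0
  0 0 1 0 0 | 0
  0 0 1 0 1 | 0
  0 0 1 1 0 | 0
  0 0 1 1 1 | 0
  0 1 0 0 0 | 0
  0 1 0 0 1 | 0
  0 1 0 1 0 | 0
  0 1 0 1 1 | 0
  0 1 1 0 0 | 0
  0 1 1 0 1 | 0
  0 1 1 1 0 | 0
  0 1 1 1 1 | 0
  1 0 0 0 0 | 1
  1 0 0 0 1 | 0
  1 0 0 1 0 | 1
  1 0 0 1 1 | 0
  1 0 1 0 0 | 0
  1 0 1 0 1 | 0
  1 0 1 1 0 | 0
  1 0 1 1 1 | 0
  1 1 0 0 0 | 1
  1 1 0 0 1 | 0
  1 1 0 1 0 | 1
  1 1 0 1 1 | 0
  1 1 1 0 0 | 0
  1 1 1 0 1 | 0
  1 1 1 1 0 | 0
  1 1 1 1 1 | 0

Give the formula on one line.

((~c & ((c | (a | d)) & ~e)) & (~b | a))

  ~c = 11110000111100001111000011110000
  (a | d) = 00110011001100111111111111111111
  (c | (a | d)) = 00111111001111111111111111111111
  ~e = 10101010101010101010101010101010
  ((c | (a | d)) & ~e) = 00101010001010101010101010101010
  (~c & ((c | (a | d)) & ~e)) = 00100000001000001010000010100000
  ~b = 11111111000000001111111100000000
  (~b | a) = 11111111000000001111111111111111
  ((~c & ((c | (a | d)) & ~e)) & (~b | a)) = 00100000000000001010000010100000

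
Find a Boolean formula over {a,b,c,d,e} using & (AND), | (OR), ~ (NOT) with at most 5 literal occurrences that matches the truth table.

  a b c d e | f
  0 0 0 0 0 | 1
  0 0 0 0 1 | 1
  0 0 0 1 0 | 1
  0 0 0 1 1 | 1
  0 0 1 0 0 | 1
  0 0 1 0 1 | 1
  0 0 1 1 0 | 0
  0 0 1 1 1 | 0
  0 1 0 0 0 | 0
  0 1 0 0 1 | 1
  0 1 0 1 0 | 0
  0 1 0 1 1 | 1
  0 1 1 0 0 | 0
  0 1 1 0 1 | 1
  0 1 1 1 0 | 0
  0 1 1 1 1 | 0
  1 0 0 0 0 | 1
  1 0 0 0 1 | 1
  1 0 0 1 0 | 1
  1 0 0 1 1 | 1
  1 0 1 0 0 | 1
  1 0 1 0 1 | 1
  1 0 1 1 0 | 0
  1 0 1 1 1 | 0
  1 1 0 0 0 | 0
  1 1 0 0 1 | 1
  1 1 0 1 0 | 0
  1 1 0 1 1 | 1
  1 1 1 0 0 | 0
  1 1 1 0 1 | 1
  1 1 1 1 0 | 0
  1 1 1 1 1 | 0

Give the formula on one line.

  ~b = 11111111000000001111111100000000
  (~b | e) = 11111111010101011111111101010101
  ~d = 11001100110011001100110011001100
  ~c = 11110000111100001111000011110000
  (~d | ~c) = 11111100111111001111110011111100
  ((~b | e) & (~d | ~c)) = 11111100010101001111110001010100

((~b | e) & (~d | ~c))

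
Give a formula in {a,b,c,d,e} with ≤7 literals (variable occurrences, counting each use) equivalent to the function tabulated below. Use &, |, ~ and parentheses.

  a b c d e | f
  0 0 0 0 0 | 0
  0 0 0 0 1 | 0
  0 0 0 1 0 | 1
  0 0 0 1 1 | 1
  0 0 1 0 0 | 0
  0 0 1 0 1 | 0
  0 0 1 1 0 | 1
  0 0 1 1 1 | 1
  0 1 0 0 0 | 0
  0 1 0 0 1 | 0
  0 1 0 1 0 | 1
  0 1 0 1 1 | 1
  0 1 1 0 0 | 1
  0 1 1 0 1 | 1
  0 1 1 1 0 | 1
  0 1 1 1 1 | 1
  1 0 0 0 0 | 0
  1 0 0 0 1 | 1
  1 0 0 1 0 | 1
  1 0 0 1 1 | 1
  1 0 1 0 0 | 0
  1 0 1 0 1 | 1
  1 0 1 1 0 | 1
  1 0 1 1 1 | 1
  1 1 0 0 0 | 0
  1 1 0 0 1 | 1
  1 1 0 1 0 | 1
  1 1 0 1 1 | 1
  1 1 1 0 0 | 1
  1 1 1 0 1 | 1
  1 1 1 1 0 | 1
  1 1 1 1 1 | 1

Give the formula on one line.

  (b & c) = 00000000000011110000000000001111
  ((b & c) | d) = 00110011001111110011001100111111
  (e & a) = 00000000000000000101010101010101
  (((b & c) | d) | (e & a)) = 00110011001111110111011101111111

(((b & c) | d) | (e & a))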